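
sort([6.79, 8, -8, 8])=[-8, 6.79, 8, 8]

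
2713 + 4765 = 7478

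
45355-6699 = 38656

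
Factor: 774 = 2^1 * 3^2 * 43^1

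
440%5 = 0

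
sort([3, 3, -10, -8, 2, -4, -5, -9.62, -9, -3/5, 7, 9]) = [-10, -9.62, -9, -8, -5, -4, -3/5, 2, 3, 3, 7, 9]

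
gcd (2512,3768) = 1256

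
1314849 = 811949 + 502900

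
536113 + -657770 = -121657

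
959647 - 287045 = 672602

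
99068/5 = 19813 + 3/5 = 19813.60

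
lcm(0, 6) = 0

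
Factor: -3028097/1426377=-1*3^(-1)*103^1*149^(-1)*3191^(-1)*29399^1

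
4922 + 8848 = 13770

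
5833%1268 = 761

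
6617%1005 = 587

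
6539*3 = 19617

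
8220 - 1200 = 7020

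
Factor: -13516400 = -1*2^4*5^2*33791^1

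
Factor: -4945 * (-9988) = 2^2 * 5^1 * 11^1 * 23^1 * 43^1 * 227^1 = 49390660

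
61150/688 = 30575/344 ≈ 88.88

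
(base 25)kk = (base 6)2224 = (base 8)1010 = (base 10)520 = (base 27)j7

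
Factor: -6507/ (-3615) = 3^2 * 5^ (-1) = 9/5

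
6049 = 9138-3089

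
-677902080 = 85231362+-763133442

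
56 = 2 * 28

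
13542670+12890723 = 26433393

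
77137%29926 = 17285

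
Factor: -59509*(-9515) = 5^1*11^1*173^1*59509^1 = 566228135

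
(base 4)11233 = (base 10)367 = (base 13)223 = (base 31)bq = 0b101101111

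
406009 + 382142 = 788151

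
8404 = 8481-77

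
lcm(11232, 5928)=213408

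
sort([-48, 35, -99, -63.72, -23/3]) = [-99, -63.72, -48, -23/3, 35]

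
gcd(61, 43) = 1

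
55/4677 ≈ 0.0118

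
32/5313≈0.00602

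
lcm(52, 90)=2340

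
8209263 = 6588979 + 1620284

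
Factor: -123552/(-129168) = 2^1 * 11^1 * 23^(-1) = 22/23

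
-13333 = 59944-73277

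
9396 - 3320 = 6076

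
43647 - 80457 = -36810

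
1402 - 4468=-3066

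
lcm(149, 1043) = 1043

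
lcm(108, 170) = 9180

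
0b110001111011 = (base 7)12213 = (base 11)2445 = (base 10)3195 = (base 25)52k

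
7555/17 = 444 + 7/17 ≈ 444.41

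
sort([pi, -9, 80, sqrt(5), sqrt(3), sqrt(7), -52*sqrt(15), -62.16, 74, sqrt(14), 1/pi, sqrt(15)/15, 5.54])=[-52*sqrt(15), -62.16, -9, sqrt(15)/15, 1/pi, sqrt(3), sqrt(5), sqrt(7), pi, sqrt(14), 5.54, 74, 80]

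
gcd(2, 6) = 2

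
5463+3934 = 9397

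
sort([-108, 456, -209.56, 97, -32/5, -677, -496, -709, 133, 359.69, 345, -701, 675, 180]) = [-709, -701, -677, -496, -209.56, -108, -32/5, 97, 133, 180, 345, 359.69, 456, 675]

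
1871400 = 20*93570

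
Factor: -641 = -1 * 641^1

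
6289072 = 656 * 9587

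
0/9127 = 0 = 0.00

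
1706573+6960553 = 8667126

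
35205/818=43+31/818≈43.04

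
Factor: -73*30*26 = -1*2^2*3^1*5^1*13^1*73^1 = -56940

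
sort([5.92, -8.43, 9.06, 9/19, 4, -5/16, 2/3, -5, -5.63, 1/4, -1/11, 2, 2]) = [-8.43, -5.63, -5, -5/16, -1/11, 1/4, 9/19, 2/3, 2, 2, 4, 5.92, 9.06]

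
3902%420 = 122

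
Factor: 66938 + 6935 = 31^1*2383^1 = 73873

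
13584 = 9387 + 4197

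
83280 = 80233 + 3047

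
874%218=2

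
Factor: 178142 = 2^1*89071^1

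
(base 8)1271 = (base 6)3121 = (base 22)19f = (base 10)697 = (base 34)kh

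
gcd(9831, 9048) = 87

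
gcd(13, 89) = 1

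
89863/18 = 4992 + 7/18 ≈ 4992.39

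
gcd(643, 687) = 1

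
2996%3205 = 2996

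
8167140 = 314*26010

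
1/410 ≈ 0.00244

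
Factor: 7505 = 5^1*19^1*79^1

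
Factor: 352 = 2^5*11^1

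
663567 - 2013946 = -1350379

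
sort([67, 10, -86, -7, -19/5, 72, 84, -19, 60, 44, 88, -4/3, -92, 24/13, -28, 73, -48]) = [-92, -86, -48, -28, -19, -7, -19/5, -4/3, 24/13, 10, 44, 60, 67, 72, 73, 84, 88]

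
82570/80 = 8257/8 ≈ 1032.13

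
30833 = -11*(-2803)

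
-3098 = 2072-5170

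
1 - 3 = -2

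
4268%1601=1066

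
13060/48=272 + 1/12 ≈ 272.08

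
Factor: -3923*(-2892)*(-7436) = -1*2^4*3^1*11^1*13^2*241^1*3923^1 = -84363769776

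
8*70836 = 566688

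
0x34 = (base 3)1221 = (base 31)1l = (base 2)110100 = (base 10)52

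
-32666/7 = -4666 - 4/7 ≈ -4666.57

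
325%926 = 325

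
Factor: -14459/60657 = -1 * 3^(-1) * 19^1 * 761^1 * 20219^(-1) 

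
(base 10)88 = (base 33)2m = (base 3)10021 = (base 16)58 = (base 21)44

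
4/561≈0.00713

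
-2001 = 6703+-8704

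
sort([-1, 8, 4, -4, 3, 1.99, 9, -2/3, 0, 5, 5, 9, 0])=[-4, -1, -2/3, 0, 0, 1.99, 3, 4, 5, 5, 8, 9, 9]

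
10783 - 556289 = -545506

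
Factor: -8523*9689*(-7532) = 2^2*3^2*7^1*269^1*947^1*9689^1 = 621987641604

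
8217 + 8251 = 16468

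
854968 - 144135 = 710833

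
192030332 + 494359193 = 686389525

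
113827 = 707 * 161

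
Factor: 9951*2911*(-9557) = -1*3^1*19^1*31^1*41^1*71^1*107^1*503^1 = -276841069077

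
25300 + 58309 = 83609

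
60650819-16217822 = 44432997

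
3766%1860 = 46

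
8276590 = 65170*127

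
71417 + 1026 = 72443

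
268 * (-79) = -21172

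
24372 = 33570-9198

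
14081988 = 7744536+6337452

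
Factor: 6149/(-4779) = -1*3^(-4)*11^1*13^1*43^1*59^(-1)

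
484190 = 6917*70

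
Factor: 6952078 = 2^1*7^1*37^1*13421^1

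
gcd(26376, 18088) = 56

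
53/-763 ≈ -0.0695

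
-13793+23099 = 9306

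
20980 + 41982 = 62962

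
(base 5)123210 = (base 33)4dk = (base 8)11305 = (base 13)2258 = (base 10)4805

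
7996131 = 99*80769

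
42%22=20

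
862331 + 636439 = 1498770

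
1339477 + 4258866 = 5598343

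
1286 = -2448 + 3734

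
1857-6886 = -5029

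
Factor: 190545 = 3^1*5^1*12703^1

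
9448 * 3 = 28344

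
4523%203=57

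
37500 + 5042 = 42542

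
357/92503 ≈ 0.00386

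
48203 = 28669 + 19534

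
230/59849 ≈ 0.00384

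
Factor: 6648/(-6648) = -1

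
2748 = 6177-3429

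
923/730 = 1 + 193/730 ≈ 1.26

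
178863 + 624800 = 803663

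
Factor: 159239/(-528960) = -1*2^(-6)*3^(-1)*5^(-1)*17^2 = -289/960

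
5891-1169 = 4722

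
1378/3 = 459 + 1/3 ≈ 459.33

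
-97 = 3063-3160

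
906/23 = 39 + 9/23 ≈ 39.39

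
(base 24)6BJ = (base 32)3KR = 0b111010011011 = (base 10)3739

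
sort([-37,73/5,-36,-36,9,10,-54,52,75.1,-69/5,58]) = [-54,-37,-36,-36,-69/5,9,10,73/5,52,58,75.1]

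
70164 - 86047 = -15883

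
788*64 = 50432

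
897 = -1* (-897)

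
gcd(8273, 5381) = 1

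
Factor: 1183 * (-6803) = -1 * 7^1 * 13^2 * 6803^1 = -8047949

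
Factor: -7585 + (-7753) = -1*2^1*7669^1 = -15338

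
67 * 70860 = 4747620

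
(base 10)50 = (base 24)22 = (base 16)32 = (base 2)110010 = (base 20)2a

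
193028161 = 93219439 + 99808722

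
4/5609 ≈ 0.000713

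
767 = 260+507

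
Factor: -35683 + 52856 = 13^1 * 1321^1 = 17173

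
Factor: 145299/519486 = 2^(-1)*7^1*37^1*463^(-1) = 259/926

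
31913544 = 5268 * 6058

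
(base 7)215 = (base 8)156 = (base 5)420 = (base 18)62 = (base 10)110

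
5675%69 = 17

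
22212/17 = 1306 + 10/17 ≈ 1306.59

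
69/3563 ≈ 0.0194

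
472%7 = 3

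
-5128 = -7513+2385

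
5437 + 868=6305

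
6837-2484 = 4353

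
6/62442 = 1/10407 ≈ 0.0000961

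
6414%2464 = 1486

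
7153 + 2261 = 9414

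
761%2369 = 761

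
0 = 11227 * 0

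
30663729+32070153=62733882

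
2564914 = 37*69322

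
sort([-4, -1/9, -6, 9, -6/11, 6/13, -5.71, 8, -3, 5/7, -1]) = [-6, -5.71, -4, -3, -1, -6/11, -1/9, 6/13, 5/7, 8, 9]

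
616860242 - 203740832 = 413119410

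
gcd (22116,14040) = 12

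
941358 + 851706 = 1793064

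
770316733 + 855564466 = 1625881199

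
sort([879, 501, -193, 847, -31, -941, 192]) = [-941, -193, -31, 192, 501, 847, 879]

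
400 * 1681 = 672400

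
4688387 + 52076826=56765213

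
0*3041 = 0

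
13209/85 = 777/5 = 155.40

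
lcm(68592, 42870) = 342960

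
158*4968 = 784944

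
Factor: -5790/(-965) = 2^1*3^1 = 6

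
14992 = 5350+9642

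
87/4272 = 29/1424 ≈ 0.0204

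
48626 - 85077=-36451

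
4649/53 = 87 + 38/53 ≈ 87.72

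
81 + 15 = 96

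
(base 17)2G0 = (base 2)1101010010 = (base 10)850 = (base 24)1BA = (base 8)1522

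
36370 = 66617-30247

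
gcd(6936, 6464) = 8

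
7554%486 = 264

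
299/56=5 + 19/56≈5.34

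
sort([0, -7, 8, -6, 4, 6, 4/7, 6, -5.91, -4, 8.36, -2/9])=[-7, -6, -5.91, -4, -2/9, 0, 4/7, 4, 6, 6, 8, 8.36]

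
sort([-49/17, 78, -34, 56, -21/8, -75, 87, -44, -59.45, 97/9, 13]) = [-75, -59.45, -44, -34, -49/17, -21/8, 97/9, 13, 56, 78, 87]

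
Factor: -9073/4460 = -1 * 2^ (-2) * 5^ (-1) * 43^1 * 211^1 * 223^ (-1)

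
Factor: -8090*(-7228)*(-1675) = -1*2^3*5^3*13^1*67^1*139^1*809^1 = -97944821000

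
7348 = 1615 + 5733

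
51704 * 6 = 310224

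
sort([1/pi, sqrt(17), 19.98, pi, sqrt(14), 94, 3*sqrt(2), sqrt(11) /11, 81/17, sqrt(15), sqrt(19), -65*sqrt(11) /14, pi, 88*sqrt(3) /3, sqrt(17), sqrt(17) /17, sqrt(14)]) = [-65*sqrt(11) /14, sqrt(17) /17, sqrt(11) /11, 1/pi, pi, pi, sqrt(14), sqrt(14), sqrt(15), sqrt(17), sqrt(17), 3*sqrt(2), sqrt(19), 81/17, 19.98, 88*sqrt(3) /3, 94]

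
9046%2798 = 652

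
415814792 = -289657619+705472411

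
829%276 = 1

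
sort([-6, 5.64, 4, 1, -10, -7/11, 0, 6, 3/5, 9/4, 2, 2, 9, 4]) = [-10, -6, -7/11, 0, 3/5, 1, 2, 2, 9/4, 4, 4, 5.64, 6, 9]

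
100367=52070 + 48297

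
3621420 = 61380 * 59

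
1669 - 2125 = -456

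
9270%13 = 1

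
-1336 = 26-1362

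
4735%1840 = 1055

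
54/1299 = 18/433 ≈ 0.0416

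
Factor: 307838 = 2^1*19^1*8101^1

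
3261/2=1630 + 1/2=1630.50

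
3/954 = 1/318 ≈ 0.00314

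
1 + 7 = 8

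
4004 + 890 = 4894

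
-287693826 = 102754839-390448665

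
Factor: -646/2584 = -1*2^(-2) = -1/4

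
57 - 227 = -170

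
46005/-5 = -9201 = -9201.00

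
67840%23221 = 21398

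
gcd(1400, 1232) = 56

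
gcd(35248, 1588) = 4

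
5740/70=82=82.00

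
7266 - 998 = 6268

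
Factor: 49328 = 2^4 * 3083^1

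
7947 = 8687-740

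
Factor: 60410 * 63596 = 2^3 * 5^1 * 7^1 * 13^1 * 863^1 * 1223^1 = 3841834360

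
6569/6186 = 1+383/6186≈1.06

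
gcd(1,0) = 1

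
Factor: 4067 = 7^2*83^1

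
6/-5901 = -2/1967 ≈ -0.00102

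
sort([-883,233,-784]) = [-883,-784,233]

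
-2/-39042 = 1/19521 ≈ 0.0000512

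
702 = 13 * 54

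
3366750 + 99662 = 3466412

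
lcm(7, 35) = 35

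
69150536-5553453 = 63597083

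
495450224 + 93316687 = 588766911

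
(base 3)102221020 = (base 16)21fc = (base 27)bp6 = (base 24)f2c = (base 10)8700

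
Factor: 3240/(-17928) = -1 * 3^1 * 5^1 * 83^(-1) = -15/83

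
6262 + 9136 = 15398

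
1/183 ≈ 0.00546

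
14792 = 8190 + 6602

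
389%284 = 105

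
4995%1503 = 486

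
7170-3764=3406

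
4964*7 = 34748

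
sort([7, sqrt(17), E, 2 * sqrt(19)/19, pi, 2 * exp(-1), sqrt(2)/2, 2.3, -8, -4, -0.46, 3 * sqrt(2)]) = [-8, -4, -0.46, 2 * sqrt(19)/19, sqrt(2)/2, 2 * exp(-1), 2.3, E, pi, sqrt(17), 3 * sqrt(2), 7]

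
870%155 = 95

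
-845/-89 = 9 + 44/89≈9.49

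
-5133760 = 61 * (-84160)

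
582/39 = 194/13 ≈ 14.92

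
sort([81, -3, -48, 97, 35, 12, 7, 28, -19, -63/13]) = [-48, -19, -63/13, -3, 7, 12, 28, 35, 81, 97]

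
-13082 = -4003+-9079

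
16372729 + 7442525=23815254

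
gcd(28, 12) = 4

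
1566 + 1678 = 3244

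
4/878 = 2/439 ≈ 0.00456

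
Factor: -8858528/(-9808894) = 2^4*7^1*71^1*557^1*1019^(-1)*4813^(-1) = 4429264/4904447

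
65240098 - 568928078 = -503687980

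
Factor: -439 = -1 * 439^1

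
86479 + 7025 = 93504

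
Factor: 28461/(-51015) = -1*5^(-1)*19^(-1)*53^1 = -53/95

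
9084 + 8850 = 17934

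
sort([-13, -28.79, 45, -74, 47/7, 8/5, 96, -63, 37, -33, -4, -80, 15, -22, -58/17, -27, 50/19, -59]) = [-80, -74, -63, -59, -33, -28.79, -27, -22, -13, -4, -58/17, 8/5, 50/19, 47/7, 15, 37, 45, 96]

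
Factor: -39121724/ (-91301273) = 2^2 * 7^ (-1) * 89^ (-1) * 101^ (-1) * 1451^ (-1) * 9780431^1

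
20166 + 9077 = 29243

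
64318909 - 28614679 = 35704230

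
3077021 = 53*58057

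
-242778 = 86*(-2823)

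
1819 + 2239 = 4058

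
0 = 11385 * 0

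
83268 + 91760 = 175028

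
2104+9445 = 11549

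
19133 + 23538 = 42671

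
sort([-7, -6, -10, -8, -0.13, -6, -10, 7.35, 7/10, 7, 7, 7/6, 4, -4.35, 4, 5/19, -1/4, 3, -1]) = [-10, -10, -8, -7, -6, -6, -4.35, -1, -1/4, -0.13, 5/19, 7/10, 7/6, 3, 4, 4, 7, 7, 7.35]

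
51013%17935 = 15143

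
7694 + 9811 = 17505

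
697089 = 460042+237047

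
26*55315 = 1438190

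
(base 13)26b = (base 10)427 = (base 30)e7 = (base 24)hj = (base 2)110101011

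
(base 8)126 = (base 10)86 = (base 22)3k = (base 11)79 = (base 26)38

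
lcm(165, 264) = 1320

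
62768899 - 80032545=-17263646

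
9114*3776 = 34414464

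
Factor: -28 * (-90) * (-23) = -1 * 2^3 * 3^2 * 5^1 * 7^1 * 23^1 = -57960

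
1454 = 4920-3466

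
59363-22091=37272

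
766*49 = 37534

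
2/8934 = 1/4467≈0.000224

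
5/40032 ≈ 0.000125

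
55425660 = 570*97238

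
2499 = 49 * 51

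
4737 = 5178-441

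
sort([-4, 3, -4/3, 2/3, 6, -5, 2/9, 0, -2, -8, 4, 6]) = [-8, -5, -4, -2, -4/3, 0, 2/9, 2/3, 3, 4, 6, 6]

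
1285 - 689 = 596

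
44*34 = 1496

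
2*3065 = 6130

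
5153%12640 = 5153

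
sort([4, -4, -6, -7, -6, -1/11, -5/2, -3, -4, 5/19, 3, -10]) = [-10, -7, -6, -6, -4, -4, -3, -5/2, -1/11, 5/19, 3, 4]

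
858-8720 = -7862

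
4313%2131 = 51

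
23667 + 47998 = 71665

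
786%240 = 66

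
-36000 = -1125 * 32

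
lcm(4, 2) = 4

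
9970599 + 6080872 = 16051471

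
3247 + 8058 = 11305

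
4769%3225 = 1544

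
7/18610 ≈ 0.000376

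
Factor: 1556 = 2^2 * 389^1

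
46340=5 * 9268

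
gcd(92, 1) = 1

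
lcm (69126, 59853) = 4907946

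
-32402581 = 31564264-63966845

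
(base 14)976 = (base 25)2oi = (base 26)2jm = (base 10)1868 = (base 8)3514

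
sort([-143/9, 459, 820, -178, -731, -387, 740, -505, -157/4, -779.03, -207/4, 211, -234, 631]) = [-779.03, -731, -505, -387, -234, -178, -207/4, -157/4, -143/9, 211, 459, 631, 740, 820]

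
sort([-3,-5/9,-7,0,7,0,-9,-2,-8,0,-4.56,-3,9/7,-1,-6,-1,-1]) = [-9,-8,-7,-6,-4.56,-3,-3,-2,-1,-1,-1,-5/9,0,0,0,9/7,7]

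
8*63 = 504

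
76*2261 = 171836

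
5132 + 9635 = 14767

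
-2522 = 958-3480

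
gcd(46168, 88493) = 1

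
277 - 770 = -493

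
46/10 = 4 + 3/5 = 4.60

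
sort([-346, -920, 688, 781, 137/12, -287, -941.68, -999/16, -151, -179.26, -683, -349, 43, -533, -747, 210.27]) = [-941.68, -920, -747, -683, -533, -349, -346, -287, -179.26, -151, -999/16, 137/12, 43, 210.27, 688, 781]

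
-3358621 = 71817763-75176384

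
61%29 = 3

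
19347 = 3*6449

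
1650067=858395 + 791672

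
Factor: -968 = -1*2^3*11^2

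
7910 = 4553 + 3357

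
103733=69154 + 34579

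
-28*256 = -7168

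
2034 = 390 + 1644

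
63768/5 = 12753 + 3/5 = 12753.60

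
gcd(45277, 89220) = 1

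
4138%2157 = 1981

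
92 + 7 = 99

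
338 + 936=1274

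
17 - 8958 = -8941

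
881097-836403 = 44694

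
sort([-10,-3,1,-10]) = [-10,-10,-3,1]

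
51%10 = 1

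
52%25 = 2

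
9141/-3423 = -3047/1141 ≈ -2.67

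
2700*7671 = 20711700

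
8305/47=176 + 33/47 ≈ 176.70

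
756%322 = 112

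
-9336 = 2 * (-4668)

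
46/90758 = 1/1973 ≈ 0.000507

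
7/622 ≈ 0.0113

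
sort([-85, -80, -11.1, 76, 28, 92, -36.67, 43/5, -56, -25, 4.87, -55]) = [-85, -80, -56, -55, -36.67, -25, -11.1, 4.87, 43/5, 28, 76, 92]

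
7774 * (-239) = -1857986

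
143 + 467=610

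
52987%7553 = 116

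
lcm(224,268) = 15008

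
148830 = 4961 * 30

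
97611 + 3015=100626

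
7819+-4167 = 3652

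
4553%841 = 348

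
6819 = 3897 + 2922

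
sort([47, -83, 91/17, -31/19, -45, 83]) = [-83, -45, -31/19, 91/17, 47, 83]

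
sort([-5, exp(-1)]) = [-5, exp(-1)]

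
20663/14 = 1475 + 13/14≈1475.93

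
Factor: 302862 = 2^1 * 3^1 * 7^1 * 7211^1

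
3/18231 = 1/6077 ≈ 0.000165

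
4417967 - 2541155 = 1876812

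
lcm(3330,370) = 3330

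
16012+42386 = 58398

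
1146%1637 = 1146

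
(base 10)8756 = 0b10001000110100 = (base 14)3296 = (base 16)2234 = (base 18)1908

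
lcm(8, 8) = 8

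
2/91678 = 1/45839≈0.0000218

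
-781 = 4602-5383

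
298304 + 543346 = 841650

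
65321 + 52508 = 117829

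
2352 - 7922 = -5570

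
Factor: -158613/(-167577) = 7^2*13^1*673^(-1) = 637/673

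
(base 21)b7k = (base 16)139a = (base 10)5018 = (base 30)5h8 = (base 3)20212212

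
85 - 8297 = -8212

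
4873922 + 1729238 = 6603160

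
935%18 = 17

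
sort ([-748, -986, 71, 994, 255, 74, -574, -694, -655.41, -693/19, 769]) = [-986, -748, -694, -655.41, -574, -693/19, 71, 74, 255, 769, 994]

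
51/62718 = 17/20906 ≈ 0.000813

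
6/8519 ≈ 0.000704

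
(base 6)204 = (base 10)76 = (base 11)6a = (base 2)1001100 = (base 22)3a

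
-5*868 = -4340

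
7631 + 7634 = 15265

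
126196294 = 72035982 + 54160312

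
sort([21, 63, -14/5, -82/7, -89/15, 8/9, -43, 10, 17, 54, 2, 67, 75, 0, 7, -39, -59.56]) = [-59.56, -43, -39, -82/7, -89/15, -14/5, 0, 8/9, 2, 7, 10, 17, 21, 54, 63, 67, 75]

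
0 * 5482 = 0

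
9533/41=232+21/41 ≈ 232.51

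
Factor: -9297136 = -1*2^4*581071^1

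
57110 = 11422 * 5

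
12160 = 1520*8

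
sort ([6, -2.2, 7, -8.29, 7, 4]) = [-8.29, -2.2, 4, 6, 7, 7]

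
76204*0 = 0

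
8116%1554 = 346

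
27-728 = -701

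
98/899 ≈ 0.109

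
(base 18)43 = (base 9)83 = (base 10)75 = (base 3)2210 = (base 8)113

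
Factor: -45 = -1*3^2*5^1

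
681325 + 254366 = 935691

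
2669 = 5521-2852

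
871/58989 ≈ 0.0148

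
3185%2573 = 612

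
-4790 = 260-5050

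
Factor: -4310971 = -1*7^2*97^1*907^1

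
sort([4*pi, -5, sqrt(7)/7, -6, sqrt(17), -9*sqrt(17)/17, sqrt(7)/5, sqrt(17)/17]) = [-6, -5, -9*sqrt(17)/17, sqrt(17)/17, sqrt(7)/7, sqrt(7)/5, sqrt(17), 4*pi]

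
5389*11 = 59279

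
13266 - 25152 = -11886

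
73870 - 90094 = -16224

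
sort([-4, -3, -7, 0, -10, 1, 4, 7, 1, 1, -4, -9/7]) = [-10, -7, -4, -4, -3, -9/7, 0, 1, 1, 1, 4, 7]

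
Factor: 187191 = 3^4*2311^1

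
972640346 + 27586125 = 1000226471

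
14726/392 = 7363/196 ≈ 37.57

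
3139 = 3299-160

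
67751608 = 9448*7171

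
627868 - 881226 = -253358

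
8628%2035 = 488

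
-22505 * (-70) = 1575350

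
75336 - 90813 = -15477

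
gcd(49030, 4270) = 10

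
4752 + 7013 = 11765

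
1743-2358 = -615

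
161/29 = 5+16/29 ≈ 5.55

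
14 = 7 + 7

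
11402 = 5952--5450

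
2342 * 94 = 220148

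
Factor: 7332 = 2^2*3^1*13^1*47^1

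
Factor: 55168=2^7*431^1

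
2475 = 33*75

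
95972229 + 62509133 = 158481362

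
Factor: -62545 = -1*5^1*7^1*1787^1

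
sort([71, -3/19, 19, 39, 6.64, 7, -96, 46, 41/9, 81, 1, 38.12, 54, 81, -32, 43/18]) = [-96, -32, -3/19, 1, 43/18, 41/9, 6.64, 7, 19, 38.12, 39, 46, 54, 71, 81, 81]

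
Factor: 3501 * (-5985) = -1 * 3^4 * 5^1 * 7^1 * 19^1 * 389^1 = -20953485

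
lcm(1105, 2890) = 37570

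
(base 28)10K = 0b1100100100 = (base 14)416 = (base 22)1EC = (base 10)804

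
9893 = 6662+3231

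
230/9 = 25 + 5/9 ≈ 25.56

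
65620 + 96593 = 162213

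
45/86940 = 1/1932 ≈ 0.000518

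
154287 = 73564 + 80723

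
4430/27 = 164 + 2/27 ≈ 164.07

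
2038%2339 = 2038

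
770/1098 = 385/549 ≈ 0.701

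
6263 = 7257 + -994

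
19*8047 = 152893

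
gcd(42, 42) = 42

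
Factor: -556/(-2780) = 5^(-1) = 1/5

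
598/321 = 1 + 277/321≈1.86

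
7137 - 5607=1530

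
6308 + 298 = 6606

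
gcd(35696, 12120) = 8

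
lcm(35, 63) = 315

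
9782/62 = 4891/31 ≈ 157.77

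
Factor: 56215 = 5^1*11243^1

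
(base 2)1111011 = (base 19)69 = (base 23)58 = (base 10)123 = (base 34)3l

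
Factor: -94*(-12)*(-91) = -1*2^3*3^1*7^1*13^1*47^1 = -102648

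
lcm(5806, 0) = 0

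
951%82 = 49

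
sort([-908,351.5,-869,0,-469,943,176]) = [-908,-869,-469,0,176,351.5,943]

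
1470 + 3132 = 4602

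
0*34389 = 0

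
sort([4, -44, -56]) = [-56, -44, 4]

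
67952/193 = 352 + 16/193 ≈ 352.08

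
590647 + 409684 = 1000331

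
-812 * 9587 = -7784644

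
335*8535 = 2859225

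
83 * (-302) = -25066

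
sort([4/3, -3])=[-3, 4/3]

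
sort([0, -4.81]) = [-4.81, 0]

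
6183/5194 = 1 + 989/5194 ≈ 1.19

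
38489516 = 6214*6194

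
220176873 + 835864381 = 1056041254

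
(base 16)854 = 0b100001010100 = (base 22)48k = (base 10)2132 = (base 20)56c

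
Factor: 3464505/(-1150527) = -1*3^2*5^1*7^(-1)*11^1*2333^1*54787^(-1) = -1154835/383509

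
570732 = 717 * 796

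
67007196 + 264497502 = 331504698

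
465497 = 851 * 547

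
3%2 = 1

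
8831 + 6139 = 14970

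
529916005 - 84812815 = 445103190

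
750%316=118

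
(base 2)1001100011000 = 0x1318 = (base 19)da5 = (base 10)4888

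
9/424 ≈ 0.0212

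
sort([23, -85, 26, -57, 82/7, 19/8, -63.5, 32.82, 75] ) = [-85, -63.5, -57, 19/8, 82/7, 23, 26, 32.82, 75] 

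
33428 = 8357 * 4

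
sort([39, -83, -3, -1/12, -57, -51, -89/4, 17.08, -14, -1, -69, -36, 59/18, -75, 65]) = [-83, -75, -69, -57, -51, -36, -89/4, -14, -3, -1, -1/12, 59/18, 17.08, 39, 65]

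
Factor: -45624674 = -1*2^1*103^1*241^1*919^1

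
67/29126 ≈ 0.00230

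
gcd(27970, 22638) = 2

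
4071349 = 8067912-3996563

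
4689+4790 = 9479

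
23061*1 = 23061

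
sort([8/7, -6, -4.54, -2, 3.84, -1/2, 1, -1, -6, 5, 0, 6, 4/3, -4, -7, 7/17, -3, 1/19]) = [-7, -6, -6, -4.54, -4, -3, -2, -1, -1/2, 0, 1/19, 7/17, 1, 8/7, 4/3, 3.84, 5, 6]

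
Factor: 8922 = 2^1 * 3^1 * 1487^1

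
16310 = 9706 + 6604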